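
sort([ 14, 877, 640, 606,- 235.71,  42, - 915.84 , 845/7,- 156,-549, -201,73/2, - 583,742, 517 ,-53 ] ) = [ - 915.84,  -  583,-549,-235.71,-201, - 156,  -  53 , 14,73/2, 42,845/7, 517, 606,640,742,877] 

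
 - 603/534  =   - 2 + 155/178 = -1.13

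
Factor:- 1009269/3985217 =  - 3^2  *127^1*883^1 * 3985217^( - 1 )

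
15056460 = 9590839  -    -  5465621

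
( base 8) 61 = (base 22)25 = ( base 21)27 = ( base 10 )49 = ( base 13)3a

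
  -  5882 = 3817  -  9699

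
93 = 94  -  1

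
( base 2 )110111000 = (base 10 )440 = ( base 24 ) i8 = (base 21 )kk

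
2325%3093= 2325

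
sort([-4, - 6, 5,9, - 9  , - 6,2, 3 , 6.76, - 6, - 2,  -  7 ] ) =[ - 9,- 7, - 6,- 6, - 6,-4, - 2, 2, 3 , 5, 6.76,9 ] 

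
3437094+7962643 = 11399737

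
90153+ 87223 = 177376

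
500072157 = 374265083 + 125807074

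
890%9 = 8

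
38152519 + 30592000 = 68744519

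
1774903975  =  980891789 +794012186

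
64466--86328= 150794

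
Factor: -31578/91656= -2^( - 2)*3^(-1 ) * 67^( - 1 )*277^1 = - 277/804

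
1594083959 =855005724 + 739078235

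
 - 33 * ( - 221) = 7293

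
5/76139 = 5/76139 = 0.00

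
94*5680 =533920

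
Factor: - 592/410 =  - 296/205 = - 2^3*5^( - 1)*37^1 * 41^( - 1) 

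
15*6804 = 102060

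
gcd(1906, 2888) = 2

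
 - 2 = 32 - 34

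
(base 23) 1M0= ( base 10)1035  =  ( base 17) 39F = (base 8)2013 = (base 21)276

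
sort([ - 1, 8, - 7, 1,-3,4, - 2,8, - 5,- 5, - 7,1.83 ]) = [  -  7, - 7,-5, - 5,-3, - 2, - 1,1,  1.83,4,  8, 8] 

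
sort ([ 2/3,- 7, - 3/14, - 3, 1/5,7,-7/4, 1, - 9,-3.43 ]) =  [ - 9, - 7, - 3.43, - 3, - 7/4,-3/14, 1/5, 2/3,1,7] 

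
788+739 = 1527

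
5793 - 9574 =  - 3781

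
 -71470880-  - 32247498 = -39223382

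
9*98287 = 884583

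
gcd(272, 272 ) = 272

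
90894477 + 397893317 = 488787794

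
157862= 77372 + 80490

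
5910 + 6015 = 11925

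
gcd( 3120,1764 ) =12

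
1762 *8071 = 14221102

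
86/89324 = 43/44662= 0.00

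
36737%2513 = 1555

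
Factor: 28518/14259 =2 = 2^1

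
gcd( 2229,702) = 3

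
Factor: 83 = 83^1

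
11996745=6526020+5470725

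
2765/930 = 553/186 = 2.97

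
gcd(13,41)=1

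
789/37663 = 789/37663 = 0.02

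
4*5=20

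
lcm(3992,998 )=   3992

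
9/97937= 9/97937 = 0.00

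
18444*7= 129108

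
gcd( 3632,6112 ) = 16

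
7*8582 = 60074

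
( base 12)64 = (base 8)114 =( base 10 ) 76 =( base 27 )2m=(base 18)44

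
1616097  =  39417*41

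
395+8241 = 8636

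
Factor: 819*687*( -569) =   -  320149557=-3^3* 7^1*13^1*229^1 * 569^1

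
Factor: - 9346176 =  - 2^7 * 3^2*7^1*19^1*61^1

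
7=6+1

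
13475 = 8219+5256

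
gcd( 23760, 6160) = 880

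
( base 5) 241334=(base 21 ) k72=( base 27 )C85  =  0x2309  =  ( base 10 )8969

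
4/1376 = 1/344 = 0.00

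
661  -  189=472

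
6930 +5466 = 12396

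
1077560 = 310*3476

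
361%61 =56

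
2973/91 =2973/91  =  32.67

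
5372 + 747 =6119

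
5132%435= 347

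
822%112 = 38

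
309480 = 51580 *6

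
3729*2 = 7458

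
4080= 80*51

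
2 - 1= 1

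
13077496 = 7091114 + 5986382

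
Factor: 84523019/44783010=2^ ( - 1)*3^(  -  3)*5^( - 1) *7^1 * 31^1*47^ (-1 )*3529^( - 1) * 389507^1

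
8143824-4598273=3545551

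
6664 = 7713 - 1049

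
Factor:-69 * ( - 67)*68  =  314364 = 2^2*3^1*17^1 * 23^1*67^1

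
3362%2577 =785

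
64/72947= 64/72947=0.00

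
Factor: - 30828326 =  - 2^1*23^1* 37^1*59^1  *  307^1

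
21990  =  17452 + 4538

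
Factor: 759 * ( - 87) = - 3^2 * 11^1*23^1*29^1 = - 66033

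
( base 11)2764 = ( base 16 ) dfb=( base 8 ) 6773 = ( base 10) 3579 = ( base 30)3t9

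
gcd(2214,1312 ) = 82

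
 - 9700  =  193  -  9893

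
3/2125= 3/2125 = 0.00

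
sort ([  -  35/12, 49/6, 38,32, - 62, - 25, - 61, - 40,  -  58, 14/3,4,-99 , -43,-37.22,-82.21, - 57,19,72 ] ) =[-99,-82.21, - 62,-61, - 58, - 57, - 43,-40,-37.22,-25  ,  -  35/12,4,14/3,49/6 , 19, 32,38,  72 ]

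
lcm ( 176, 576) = 6336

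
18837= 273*69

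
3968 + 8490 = 12458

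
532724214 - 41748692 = 490975522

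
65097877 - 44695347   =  20402530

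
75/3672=25/1224 = 0.02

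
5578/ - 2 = -2789 + 0/1 = - 2789.00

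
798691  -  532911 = 265780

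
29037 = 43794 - 14757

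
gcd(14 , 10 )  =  2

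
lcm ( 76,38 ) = 76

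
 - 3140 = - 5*628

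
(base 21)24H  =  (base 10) 983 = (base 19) 2DE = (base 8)1727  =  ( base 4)33113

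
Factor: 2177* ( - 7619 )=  - 16586563 = - 7^1* 19^1*311^1*401^1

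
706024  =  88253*8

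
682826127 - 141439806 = 541386321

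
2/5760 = 1/2880 = 0.00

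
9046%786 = 400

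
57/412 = 57/412= 0.14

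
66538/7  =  66538/7 = 9505.43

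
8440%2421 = 1177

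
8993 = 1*8993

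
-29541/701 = -43 + 602/701 = - 42.14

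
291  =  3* 97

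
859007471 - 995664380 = -136656909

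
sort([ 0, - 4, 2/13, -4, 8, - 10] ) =[ - 10, - 4, - 4, 0 , 2/13, 8 ] 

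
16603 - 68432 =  - 51829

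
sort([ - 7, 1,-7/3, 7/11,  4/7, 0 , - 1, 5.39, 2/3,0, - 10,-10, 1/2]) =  [-10, - 10,-7, -7/3, - 1, 0,  0  ,  1/2,4/7 , 7/11,2/3, 1,5.39] 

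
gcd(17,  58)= 1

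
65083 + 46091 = 111174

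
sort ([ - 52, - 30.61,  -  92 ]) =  [ - 92,-52 , - 30.61 ]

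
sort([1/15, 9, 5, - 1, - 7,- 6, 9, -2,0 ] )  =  [ - 7,-6,  -  2 ,-1, 0, 1/15, 5, 9,9 ]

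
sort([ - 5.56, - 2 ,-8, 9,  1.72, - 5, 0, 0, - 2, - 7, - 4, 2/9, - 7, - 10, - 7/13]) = [ - 10 ,-8, - 7 , - 7 , - 5.56, - 5 ,-4, - 2,- 2, - 7/13 , 0, 0,  2/9,1.72, 9 ]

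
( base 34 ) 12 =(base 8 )44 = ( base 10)36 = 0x24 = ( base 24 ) 1C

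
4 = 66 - 62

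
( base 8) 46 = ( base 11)35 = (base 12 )32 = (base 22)1G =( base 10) 38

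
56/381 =56/381 = 0.15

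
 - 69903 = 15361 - 85264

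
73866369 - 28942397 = 44923972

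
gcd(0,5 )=5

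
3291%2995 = 296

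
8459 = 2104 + 6355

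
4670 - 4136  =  534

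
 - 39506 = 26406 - 65912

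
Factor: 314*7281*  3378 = 2^2 * 3^3*157^1*563^1*809^1 = 7722898452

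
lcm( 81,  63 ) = 567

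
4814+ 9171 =13985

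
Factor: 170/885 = 2^1*3^(-1) * 17^1 * 59^( - 1) =34/177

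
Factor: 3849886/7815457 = 2^1*13^ ( - 1 ) * 911^1*2113^1 * 601189^( - 1 ) 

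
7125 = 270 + 6855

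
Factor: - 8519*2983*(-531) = 3^2*7^1*19^1*59^1*157^1*1217^1 = 13493865987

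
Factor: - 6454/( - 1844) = 2^( - 1 )*7^1 = 7/2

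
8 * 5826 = 46608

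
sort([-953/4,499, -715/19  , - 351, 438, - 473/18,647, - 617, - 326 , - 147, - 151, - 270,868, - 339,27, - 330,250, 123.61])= [  -  617,  -  351, - 339,-330 , - 326, - 270, - 953/4, - 151, - 147,  -  715/19, - 473/18,27, 123.61,250,438, 499, 647, 868] 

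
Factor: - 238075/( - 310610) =2^( - 1) * 5^1 * 107^1*349^( - 1) = 535/698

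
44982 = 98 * 459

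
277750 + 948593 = 1226343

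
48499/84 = 577 + 31/84 = 577.37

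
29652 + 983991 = 1013643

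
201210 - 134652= 66558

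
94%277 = 94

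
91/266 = 13/38 = 0.34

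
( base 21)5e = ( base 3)11102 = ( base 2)1110111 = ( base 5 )434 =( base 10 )119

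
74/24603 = 74/24603 =0.00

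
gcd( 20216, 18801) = 1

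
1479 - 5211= -3732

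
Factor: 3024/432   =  7^1 = 7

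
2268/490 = 162/35 = 4.63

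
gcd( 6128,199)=1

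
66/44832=11/7472 = 0.00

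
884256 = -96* ( - 9211 )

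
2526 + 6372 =8898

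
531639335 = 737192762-205553427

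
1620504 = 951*1704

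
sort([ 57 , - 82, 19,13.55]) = [ - 82 , 13.55 , 19,57]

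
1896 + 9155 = 11051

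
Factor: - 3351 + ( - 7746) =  - 3^4*137^1 = - 11097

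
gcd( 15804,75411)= 9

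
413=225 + 188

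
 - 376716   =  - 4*94179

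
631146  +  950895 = 1582041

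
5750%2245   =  1260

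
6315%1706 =1197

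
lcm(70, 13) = 910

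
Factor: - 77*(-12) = 2^2*3^1  *7^1*11^1 = 924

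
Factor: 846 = 2^1 * 3^2 * 47^1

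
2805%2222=583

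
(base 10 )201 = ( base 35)5Q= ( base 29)6r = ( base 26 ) 7J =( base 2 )11001001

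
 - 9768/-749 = 9768/749 = 13.04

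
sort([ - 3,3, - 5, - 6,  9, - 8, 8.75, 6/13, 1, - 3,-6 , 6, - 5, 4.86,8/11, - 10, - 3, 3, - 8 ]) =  [  -  10, - 8, - 8, - 6,  -  6, - 5,-5, - 3, - 3, - 3, 6/13, 8/11, 1,  3, 3,  4.86, 6, 8.75, 9 ] 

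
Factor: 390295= 5^1*78059^1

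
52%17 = 1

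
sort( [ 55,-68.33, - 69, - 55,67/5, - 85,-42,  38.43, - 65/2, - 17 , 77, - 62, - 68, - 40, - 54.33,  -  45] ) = [ - 85  ,- 69, - 68.33, - 68, - 62, - 55, - 54.33, - 45, - 42 ,  -  40, - 65/2, - 17, 67/5,  38.43, 55,  77 ] 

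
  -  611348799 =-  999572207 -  - 388223408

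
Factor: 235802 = 2^1*7^1*16843^1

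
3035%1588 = 1447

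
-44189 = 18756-62945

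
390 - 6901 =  - 6511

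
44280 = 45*984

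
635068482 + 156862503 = 791930985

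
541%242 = 57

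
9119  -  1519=7600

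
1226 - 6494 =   -  5268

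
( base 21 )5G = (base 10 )121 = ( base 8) 171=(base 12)a1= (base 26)4H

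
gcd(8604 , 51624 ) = 8604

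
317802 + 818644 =1136446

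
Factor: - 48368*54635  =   - 2642585680= - 2^4*5^1*7^2*223^1 * 3023^1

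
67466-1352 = 66114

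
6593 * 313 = 2063609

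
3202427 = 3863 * 829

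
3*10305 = 30915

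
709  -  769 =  - 60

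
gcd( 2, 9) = 1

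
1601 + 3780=5381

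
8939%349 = 214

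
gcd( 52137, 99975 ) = 3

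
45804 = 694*66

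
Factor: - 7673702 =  - 2^1*3836851^1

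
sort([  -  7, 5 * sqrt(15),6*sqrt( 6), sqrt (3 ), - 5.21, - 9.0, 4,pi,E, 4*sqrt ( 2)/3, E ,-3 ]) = [ - 9.0, - 7, - 5.21  , - 3, sqrt( 3 ), 4*sqrt(2)/3 , E,E, pi, 4, 6* sqrt(6),5 * sqrt( 15) ] 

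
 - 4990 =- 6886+1896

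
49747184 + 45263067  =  95010251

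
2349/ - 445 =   -  2349/445 = -5.28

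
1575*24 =37800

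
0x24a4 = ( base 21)105E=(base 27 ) CNB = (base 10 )9380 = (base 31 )9NI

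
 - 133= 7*(-19)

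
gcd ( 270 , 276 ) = 6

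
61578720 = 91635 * 672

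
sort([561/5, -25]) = [ - 25, 561/5]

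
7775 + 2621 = 10396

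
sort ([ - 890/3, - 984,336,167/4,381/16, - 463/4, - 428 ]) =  [ - 984,-428, - 890/3, - 463/4, 381/16, 167/4,336 ]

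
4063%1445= 1173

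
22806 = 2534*9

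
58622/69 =58622/69 =849.59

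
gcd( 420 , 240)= 60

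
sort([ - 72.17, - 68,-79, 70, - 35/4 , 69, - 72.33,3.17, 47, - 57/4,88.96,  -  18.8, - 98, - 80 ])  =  [ - 98 , - 80, - 79, - 72.33, - 72.17, - 68, - 18.8,-57/4, - 35/4,  3.17,47,69, 70, 88.96 ] 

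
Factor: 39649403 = 31^1 * 1279013^1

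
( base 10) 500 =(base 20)150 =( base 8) 764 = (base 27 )ie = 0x1F4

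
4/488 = 1/122 = 0.01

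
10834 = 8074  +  2760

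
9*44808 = 403272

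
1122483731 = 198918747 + 923564984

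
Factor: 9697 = 9697^1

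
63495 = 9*7055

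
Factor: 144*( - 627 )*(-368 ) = 33225984 = 2^8*3^3*11^1 * 19^1*23^1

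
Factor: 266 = 2^1*7^1*19^1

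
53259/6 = 8876 + 1/2 = 8876.50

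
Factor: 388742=2^1*194371^1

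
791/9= 87 + 8/9 = 87.89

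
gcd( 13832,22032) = 8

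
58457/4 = 58457/4 = 14614.25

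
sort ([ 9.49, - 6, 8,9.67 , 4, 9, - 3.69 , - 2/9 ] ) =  [ - 6, - 3.69,- 2/9, 4,8, 9,9.49, 9.67] 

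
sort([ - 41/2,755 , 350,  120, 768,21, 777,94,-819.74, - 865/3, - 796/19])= [ - 819.74, - 865/3,- 796/19, - 41/2,21,94, 120, 350, 755,768,777] 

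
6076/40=151 + 9/10 = 151.90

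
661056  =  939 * 704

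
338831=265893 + 72938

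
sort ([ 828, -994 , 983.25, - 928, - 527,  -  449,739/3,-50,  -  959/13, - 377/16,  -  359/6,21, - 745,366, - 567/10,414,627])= [ - 994, - 928,-745,  -  527,  -  449, - 959/13, - 359/6, - 567/10, - 50, - 377/16, 21,739/3,366, 414 , 627,  828,983.25]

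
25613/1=25613 = 25613.00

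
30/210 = 1/7 =0.14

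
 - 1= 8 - 9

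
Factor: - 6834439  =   - 6834439^1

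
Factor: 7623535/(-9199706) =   -  2^(-1)*5^1*191^( -1 ) *24083^( - 1 )*1524707^1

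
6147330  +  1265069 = 7412399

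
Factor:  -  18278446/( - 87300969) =2^1*3^( - 1 )*7^(  -  1) * 683^1*13381^1 * 4157189^( - 1)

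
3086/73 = 42  +  20/73 = 42.27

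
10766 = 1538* 7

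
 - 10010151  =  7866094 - 17876245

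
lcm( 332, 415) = 1660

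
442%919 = 442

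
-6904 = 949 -7853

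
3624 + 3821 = 7445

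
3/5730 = 1/1910 =0.00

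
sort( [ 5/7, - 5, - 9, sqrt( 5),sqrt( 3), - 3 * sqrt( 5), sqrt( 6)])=[ - 9, - 3 * sqrt ( 5), - 5,5/7, sqrt( 3 ) , sqrt( 5), sqrt ( 6 ) ] 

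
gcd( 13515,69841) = 1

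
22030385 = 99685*221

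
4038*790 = 3190020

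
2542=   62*41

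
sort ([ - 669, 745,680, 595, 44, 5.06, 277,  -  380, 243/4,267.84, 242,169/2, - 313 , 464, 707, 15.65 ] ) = [ - 669, - 380, - 313,  5.06, 15.65,44, 243/4,169/2,242, 267.84, 277, 464,595,680,707, 745 ]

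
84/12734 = 42/6367 = 0.01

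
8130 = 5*1626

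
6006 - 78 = 5928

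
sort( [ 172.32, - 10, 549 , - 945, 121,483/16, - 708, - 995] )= [-995, - 945, - 708, - 10,483/16, 121,172.32, 549 ]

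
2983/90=2983/90 = 33.14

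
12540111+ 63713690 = 76253801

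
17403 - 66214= - 48811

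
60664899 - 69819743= - 9154844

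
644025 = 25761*25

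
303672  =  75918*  4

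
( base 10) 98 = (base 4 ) 1202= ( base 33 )2w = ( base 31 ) 35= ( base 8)142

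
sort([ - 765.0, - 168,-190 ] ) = [-765.0, - 190 ,-168 ]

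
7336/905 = 7336/905= 8.11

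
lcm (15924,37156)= 111468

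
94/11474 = 47/5737 =0.01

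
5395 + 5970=11365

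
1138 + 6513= 7651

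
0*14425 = 0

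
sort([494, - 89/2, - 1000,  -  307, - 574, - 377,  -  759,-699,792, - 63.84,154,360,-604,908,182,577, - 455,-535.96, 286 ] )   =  [ - 1000,- 759, -699, - 604, - 574, - 535.96,-455, - 377,-307,- 63.84,  -  89/2, 154, 182 , 286,360, 494, 577 , 792, 908]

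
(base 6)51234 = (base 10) 6790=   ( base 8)15206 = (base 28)8IE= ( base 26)A14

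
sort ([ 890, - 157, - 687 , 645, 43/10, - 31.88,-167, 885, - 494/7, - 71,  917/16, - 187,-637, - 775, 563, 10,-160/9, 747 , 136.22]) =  [ - 775, - 687, - 637, - 187, - 167, - 157, - 71, - 494/7,-31.88, - 160/9, 43/10,  10,917/16, 136.22,563,645, 747,885, 890] 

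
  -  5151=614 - 5765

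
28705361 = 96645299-67939938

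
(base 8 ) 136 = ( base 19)4I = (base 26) 3g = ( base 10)94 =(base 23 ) 42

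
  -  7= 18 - 25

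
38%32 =6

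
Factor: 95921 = 7^1 *71^1*193^1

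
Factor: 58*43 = 2^1*29^1*  43^1 =2494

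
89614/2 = 44807 = 44807.00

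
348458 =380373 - 31915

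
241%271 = 241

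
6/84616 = 3/42308 = 0.00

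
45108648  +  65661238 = 110769886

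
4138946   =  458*9037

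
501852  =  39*12868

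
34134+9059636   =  9093770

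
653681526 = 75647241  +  578034285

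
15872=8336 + 7536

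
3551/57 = 62 + 17/57=62.30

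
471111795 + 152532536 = 623644331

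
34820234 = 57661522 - 22841288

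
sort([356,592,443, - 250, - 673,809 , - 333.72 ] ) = [- 673, - 333.72, - 250,356,443, 592,809]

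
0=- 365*0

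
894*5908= 5281752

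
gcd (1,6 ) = 1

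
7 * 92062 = 644434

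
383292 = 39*9828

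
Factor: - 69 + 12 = -57 = - 3^1*19^1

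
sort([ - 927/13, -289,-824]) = [ - 824,-289,-927/13]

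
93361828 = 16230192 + 77131636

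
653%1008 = 653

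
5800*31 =179800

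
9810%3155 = 345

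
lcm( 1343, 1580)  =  26860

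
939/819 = 313/273 = 1.15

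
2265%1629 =636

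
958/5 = 958/5 = 191.60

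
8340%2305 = 1425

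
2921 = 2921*1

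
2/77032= 1/38516 = 0.00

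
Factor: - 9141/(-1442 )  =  2^( - 1 ) * 3^1 * 7^ ( - 1 ) * 11^1 * 103^( - 1 )*277^1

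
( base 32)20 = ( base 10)64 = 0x40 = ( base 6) 144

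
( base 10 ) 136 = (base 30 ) 4G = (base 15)91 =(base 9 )161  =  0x88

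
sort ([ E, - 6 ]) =[ - 6, E]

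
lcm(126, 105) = 630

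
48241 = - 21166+69407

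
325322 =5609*58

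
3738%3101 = 637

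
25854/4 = 6463+1/2 = 6463.50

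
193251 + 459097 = 652348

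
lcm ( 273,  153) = 13923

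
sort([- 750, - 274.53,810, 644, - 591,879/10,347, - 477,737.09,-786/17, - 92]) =[ - 750, - 591,  -  477  , - 274.53, - 92,-786/17, 879/10, 347, 644, 737.09,810 ] 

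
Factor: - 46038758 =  - 2^1*23019379^1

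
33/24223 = 33/24223 = 0.00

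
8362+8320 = 16682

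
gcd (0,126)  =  126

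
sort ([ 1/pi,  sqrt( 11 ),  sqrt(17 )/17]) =[ sqrt ( 17) /17,1/pi,sqrt( 11 )]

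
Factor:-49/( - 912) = 2^( - 4 )*3^(-1)*7^2*19^( - 1 ) 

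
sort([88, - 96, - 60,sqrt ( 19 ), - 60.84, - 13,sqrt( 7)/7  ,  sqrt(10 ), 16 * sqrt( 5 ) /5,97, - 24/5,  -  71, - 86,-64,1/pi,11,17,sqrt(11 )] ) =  [ - 96, - 86, - 71, - 64, - 60.84, - 60,  -  13, - 24/5,1/pi, sqrt(7 )/7,sqrt(10 ),  sqrt( 11),  sqrt( 19), 16*sqrt( 5 ) /5, 11,17, 88,97] 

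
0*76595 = 0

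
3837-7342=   -  3505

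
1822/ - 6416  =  -1 + 2297/3208 = - 0.28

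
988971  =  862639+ 126332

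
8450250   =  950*8895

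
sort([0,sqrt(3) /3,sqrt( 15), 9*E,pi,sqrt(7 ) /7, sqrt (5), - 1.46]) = [ - 1.46,  0,sqrt(7) /7, sqrt(3 )/3, sqrt ( 5 ) , pi,sqrt( 15),9*E ]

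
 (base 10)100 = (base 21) 4g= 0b1100100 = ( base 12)84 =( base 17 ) 5f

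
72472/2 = 36236 =36236.00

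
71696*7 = 501872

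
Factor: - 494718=-2^1*3^1*7^1*11779^1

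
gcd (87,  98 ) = 1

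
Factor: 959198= 2^1*479599^1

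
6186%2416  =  1354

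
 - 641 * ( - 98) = 62818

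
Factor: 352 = 2^5*11^1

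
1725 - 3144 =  - 1419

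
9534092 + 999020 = 10533112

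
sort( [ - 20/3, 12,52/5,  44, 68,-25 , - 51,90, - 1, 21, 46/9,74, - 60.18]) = [ - 60.18,-51,  -  25 , - 20/3, - 1, 46/9,  52/5, 12 , 21, 44, 68, 74 , 90 ] 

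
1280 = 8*160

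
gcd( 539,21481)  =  1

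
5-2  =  3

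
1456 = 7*208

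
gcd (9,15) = 3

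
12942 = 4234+8708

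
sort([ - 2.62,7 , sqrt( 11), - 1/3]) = [ - 2.62, - 1/3, sqrt( 11 ),7 ]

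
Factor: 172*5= 2^2*5^1* 43^1 = 860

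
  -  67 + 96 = 29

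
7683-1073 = 6610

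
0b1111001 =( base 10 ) 121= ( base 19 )67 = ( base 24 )51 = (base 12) a1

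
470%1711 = 470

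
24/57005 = 24/57005 = 0.00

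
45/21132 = 5/2348 = 0.00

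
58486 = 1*58486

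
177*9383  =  1660791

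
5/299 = 5/299 = 0.02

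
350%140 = 70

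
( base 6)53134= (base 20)HJ6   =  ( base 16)1c12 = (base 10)7186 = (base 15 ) 21e1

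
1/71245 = 1/71245 = 0.00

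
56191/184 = 56191/184 = 305.39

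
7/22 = 7/22= 0.32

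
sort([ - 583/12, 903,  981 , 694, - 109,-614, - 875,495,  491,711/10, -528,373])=[ - 875, - 614, - 528,  -  109 , - 583/12,711/10,373 , 491,  495,694,  903, 981]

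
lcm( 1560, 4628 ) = 138840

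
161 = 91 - -70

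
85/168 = 85/168 = 0.51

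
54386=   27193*2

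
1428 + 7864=9292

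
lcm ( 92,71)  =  6532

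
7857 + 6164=14021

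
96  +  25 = 121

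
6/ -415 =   -  6/415= - 0.01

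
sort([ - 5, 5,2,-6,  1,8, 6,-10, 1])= [ - 10, - 6,  -  5,1, 1,2,5,6,8] 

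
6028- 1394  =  4634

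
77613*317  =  24603321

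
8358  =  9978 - 1620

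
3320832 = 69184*48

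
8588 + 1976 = 10564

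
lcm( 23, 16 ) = 368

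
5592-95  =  5497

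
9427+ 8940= 18367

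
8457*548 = 4634436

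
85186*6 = 511116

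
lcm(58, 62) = 1798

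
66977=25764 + 41213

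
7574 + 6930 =14504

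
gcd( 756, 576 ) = 36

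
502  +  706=1208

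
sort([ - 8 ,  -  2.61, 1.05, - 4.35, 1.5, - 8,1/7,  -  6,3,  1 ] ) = [  -  8, - 8, - 6, - 4.35,- 2.61, 1/7, 1,1.05 , 1.5, 3]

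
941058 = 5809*162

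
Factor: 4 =2^2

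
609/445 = 609/445 = 1.37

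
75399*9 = 678591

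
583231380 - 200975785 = 382255595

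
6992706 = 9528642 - 2535936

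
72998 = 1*72998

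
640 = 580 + 60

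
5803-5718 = 85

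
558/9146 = 279/4573 = 0.06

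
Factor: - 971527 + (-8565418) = - 9536945  =  - 5^1* 11^1*317^1 * 547^1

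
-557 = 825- 1382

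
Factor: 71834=2^1*7^2*733^1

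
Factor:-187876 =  - 2^2*13^1* 3613^1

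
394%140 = 114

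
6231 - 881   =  5350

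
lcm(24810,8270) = 24810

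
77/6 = 77/6  =  12.83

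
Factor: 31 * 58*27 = 2^1*3^3 * 29^1 * 31^1 = 48546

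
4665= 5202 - 537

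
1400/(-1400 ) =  - 1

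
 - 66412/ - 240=16603/60=276.72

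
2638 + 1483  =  4121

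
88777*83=7368491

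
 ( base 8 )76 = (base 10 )62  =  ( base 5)222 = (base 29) 24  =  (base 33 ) 1t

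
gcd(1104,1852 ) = 4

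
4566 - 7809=-3243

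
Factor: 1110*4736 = 5256960 = 2^8*3^1*5^1*37^2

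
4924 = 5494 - 570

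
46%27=19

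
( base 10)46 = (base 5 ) 141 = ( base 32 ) 1e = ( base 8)56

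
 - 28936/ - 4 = 7234 + 0/1 = 7234.00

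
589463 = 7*84209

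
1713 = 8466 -6753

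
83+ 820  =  903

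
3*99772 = 299316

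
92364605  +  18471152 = 110835757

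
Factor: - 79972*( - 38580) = 2^4*3^1*5^1 * 643^1 *19993^1 =3085319760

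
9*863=7767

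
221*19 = 4199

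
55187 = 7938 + 47249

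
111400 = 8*13925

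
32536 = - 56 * ( - 581 )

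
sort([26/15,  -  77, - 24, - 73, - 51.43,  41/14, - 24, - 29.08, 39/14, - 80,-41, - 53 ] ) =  [-80, - 77,-73, - 53,-51.43,-41, -29.08,  -  24,- 24, 26/15 , 39/14, 41/14 ] 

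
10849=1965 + 8884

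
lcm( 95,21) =1995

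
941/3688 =941/3688 = 0.26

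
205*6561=1345005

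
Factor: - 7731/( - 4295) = 9/5 =3^2 *5^( -1)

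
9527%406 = 189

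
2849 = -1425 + 4274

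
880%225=205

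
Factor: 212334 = 2^1*3^1 * 43^1*823^1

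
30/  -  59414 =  - 1+29692/29707 = -0.00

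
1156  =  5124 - 3968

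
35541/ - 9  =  -3949/1=-3949.00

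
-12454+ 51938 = 39484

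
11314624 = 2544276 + 8770348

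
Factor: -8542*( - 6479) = 55343618 = 2^1 *11^1*19^1  *31^1 * 4271^1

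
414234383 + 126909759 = 541144142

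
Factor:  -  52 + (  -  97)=-149^1 =- 149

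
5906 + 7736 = 13642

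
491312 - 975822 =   -  484510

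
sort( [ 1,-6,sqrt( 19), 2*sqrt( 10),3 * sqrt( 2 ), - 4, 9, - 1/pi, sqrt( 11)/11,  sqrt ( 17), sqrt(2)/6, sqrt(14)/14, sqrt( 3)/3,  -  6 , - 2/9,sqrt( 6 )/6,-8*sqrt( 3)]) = [ - 8  *sqrt(3 ), - 6,  -  6, - 4,-1/pi,-2/9 , sqrt ( 2)/6, sqrt( 14 )/14 , sqrt( 11)/11, sqrt(6)/6, sqrt( 3)/3,1, sqrt(17 ),  3*sqrt( 2), sqrt( 19 ),2*sqrt( 10 ), 9 ] 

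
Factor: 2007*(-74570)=-2^1*3^2*5^1*223^1 * 7457^1 = - 149661990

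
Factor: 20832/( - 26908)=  - 24/31 = -  2^3*3^1*31^(-1 )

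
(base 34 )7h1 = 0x21DF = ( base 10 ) 8671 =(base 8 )20737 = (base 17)1D01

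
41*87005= 3567205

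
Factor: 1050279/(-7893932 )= - 2^( - 2)*3^1*47^ (  -  1)*199^(-1 ) * 211^( - 1)*350093^1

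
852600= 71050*12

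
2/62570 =1/31285  =  0.00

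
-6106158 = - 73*83646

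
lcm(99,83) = 8217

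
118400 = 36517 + 81883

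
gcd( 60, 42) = 6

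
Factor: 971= 971^1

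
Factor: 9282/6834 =91/67 = 7^1*13^1 * 67^( -1)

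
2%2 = 0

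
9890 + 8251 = 18141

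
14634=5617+9017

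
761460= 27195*28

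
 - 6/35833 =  - 1 + 35827/35833 = - 0.00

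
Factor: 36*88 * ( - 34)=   -  2^6 *3^2*11^1*17^1 = - 107712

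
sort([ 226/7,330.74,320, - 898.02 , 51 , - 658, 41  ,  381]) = [ - 898.02, - 658 , 226/7, 41,51,320,330.74, 381]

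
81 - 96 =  - 15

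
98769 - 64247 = 34522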